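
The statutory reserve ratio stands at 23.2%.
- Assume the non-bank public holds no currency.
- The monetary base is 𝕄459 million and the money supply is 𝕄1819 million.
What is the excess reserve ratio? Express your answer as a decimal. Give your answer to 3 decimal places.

Using m = M/MB = 1819/459 ≈ 3.962963. Since m = (1 + c)/(c + rr + e), the denominator satisfies c + rr + e = (1 + c)/m = (1 + 0) / 3.962963 ≈ 0.252336.
With c = 0 and rr = 0.232, the excess reserve ratio is 0.252336 − 0 − 0.232 = 0.020336.

0.020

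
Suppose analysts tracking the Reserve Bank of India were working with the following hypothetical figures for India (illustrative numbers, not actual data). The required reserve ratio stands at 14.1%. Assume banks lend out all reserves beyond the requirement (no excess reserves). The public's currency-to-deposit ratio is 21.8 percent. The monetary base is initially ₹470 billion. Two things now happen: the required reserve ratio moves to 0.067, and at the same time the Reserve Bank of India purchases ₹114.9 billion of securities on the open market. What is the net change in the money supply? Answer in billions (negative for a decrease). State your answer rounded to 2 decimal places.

Before: m₁ = (1 + 0.218) / (0.141 + 0.218) ≈ 3.392758, MB₁ = 470, so M₁ = 3.392758 × 470 ≈ 1594.5963 billion.
After: m₂ = (1 + 0.218) / (0.067 + 0.218) ≈ 4.273684, MB₂ = 470 + 114.9 = 584.9, so M₂ = 4.273684 × 584.9 ≈ 2499.6778 billion.
ΔM = M₂ − M₁ = 2499.6778 − 1594.5963 = 905.0815 billion.

₹905.08 billion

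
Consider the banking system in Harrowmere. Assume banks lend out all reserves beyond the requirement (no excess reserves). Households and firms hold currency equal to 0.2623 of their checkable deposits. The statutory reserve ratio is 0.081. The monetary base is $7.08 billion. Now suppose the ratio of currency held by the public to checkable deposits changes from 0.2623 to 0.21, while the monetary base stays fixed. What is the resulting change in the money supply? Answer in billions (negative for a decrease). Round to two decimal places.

Initially m₁ = (1 + 0.2623) / (0.081 + 0.2623) ≈ 3.6770, so M₁ = 3.6770 × 7.08 ≈ 26.0332 billion.
After the change m₂ = (1 + 0.21) / (0.081 + 0.21) ≈ 4.1581, so M₂ = 4.1581 × 7.08 ≈ 29.4393 billion.
ΔM = M₂ − M₁ = 29.4393 − 26.0332 = 3.4061 billion.

$3.41 billion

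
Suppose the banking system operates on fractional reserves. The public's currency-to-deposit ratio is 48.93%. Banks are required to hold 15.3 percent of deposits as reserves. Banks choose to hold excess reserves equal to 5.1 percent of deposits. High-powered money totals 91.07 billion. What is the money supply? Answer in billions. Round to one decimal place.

195.6 billion

The money multiplier is m = (1 + c) / (rr + e + c) = (1 + 0.4893) / (0.153 + 0.051 + 0.4893) ≈ 2.1481.
So M = m × MB = 2.1481 × 91.07 ≈ 195.6275 billion.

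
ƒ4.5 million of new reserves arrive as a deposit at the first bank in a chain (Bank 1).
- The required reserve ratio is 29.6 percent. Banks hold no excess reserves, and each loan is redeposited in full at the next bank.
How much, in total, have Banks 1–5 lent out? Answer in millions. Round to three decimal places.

Bank i lends (1 − rr)^i of the original deposit: Bank 1 lends 4.5·0.7040 = 3.1680, Bank 2 lends 4.5·0.7040² ≈ 2.2303, and so on.
Summing a geometric series: total = 4.5·[0.7040·(1 − 0.7040^5) / (1 − 0.7040)] ≈ 8.8519 million.

ƒ8.852 million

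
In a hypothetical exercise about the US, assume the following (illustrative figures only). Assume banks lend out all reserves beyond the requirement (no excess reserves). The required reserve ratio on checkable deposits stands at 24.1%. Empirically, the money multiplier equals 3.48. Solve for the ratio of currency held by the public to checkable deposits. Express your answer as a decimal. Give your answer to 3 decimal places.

0.065

Using m = 3.48. From m = (1 + c)/(c + rr + e), rearranging gives 1 + c = m·(c + rr + e), so c·(1 − m) = m·(rr + e) − 1.
Hence c = [m·(rr + e) − 1]/(1 − m) = [3.48 × (0.241 + 0) − 1] / (1 − 3.48) ≈ 0.065048.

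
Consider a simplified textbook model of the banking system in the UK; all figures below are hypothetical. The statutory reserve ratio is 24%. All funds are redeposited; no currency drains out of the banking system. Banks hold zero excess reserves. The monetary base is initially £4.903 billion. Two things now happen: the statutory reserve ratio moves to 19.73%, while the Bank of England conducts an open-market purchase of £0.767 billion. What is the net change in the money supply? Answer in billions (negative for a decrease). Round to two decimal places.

Before: m₁ = 1 / (0.24) ≈ 4.1667, MB₁ = 4.903, so M₁ = 4.1667 × 4.903 ≈ 20.4293 billion.
After: m₂ = 1 / (0.1973) ≈ 5.0684, MB₂ = 4.903 + 0.767 = 5.67, so M₂ = 5.0684 × 5.67 ≈ 28.7378 billion.
ΔM = M₂ − M₁ = 28.7378 − 20.4293 = 8.3085 billion.

£8.31 billion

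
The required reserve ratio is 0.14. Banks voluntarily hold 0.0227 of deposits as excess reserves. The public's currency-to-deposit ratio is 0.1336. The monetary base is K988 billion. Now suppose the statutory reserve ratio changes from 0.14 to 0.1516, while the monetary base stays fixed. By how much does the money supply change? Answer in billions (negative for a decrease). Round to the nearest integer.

Initially m₁ = (1 + 0.1336) / (0.14 + 0.0227 + 0.1336) ≈ 3.8259, so M₁ = 3.8259 × 988 = 3779.9892 billion.
After the change m₂ = (1 + 0.1336) / (0.1516 + 0.0227 + 0.1336) ≈ 3.6817, so M₂ = 3.6817 × 988 = 3637.5196 billion.
ΔM = M₂ − M₁ = 3637.5196 − 3779.9892 = -142.4696 billion.

-142 billion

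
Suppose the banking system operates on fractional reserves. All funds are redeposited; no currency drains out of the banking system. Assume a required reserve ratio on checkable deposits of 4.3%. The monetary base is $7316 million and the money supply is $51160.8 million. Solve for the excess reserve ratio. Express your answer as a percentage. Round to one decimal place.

10.0%

Using m = M/MB = 51160.8/7316 ≈ 6.993002. Since m = (1 + c)/(c + rr + e), the denominator satisfies c + rr + e = (1 + c)/m = (1 + 0) / 6.993002 ≈ 0.143000.
With c = 0 and rr = 0.043, the excess reserve ratio is 0.143000 − 0 − 0.043 = 0.1.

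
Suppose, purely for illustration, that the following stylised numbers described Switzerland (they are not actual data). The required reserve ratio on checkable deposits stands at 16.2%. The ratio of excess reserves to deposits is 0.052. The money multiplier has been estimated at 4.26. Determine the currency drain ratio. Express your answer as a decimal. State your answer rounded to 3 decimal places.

0.027

Using m = 4.26. From m = (1 + c)/(c + rr + e), rearranging gives 1 + c = m·(c + rr + e), so c·(1 − m) = m·(rr + e) − 1.
Hence c = [m·(rr + e) − 1]/(1 − m) = [4.26 × (0.162 + 0.052) − 1] / (1 − 4.26) ≈ 0.027104.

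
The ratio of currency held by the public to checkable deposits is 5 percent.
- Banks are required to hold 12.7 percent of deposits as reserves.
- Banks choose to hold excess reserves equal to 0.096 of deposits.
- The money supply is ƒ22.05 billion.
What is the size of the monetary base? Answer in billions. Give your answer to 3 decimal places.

ƒ5.733 billion

The money multiplier is m = (1 + c) / (rr + e + c) = (1 + 0.05) / (0.127 + 0.096 + 0.05) ≈ 3.846154.
MB = M / m = 22.05 / 3.846154 ≈ 5.733 billion.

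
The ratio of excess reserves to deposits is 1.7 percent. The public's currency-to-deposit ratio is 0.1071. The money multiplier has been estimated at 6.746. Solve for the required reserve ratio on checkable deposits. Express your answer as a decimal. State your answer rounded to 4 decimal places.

0.0400

Using m = 6.746. Since m = (1 + c)/(c + rr + e), the denominator satisfies c + rr + e = (1 + c)/m = (1 + 0.1071) / 6.746 ≈ 0.164112.
With c = 0.1071 and e = 0.017, the required reserve ratio on checkable deposits is 0.164112 − 0.1071 − 0.017 = 0.040012.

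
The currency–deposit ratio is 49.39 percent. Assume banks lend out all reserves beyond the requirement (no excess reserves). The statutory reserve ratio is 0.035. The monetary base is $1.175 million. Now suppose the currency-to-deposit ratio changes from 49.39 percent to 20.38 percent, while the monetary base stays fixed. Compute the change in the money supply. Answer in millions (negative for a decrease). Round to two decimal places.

$2.60 million

Initially m₁ = (1 + 0.4939) / (0.035 + 0.4939) ≈ 2.8245, so M₁ = 2.8245 × 1.175 ≈ 3.3188 million.
After the change m₂ = (1 + 0.2038) / (0.035 + 0.2038) ≈ 5.0410, so M₂ = 5.0410 × 1.175 ≈ 5.9232 million.
ΔM = M₂ − M₁ = 5.9232 − 3.3188 = 2.6044 million.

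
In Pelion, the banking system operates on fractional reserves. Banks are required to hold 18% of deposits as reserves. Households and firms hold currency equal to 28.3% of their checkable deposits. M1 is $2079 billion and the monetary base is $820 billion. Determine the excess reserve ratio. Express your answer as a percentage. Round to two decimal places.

4.30%

Using m = M/MB = 2079/820 ≈ 2.535366. Since m = (1 + c)/(c + rr + e), the denominator satisfies c + rr + e = (1 + c)/m = (1 + 0.283) / 2.535366 ≈ 0.506041.
With c = 0.283 and rr = 0.18, the excess reserve ratio is 0.506041 − 0.283 − 0.18 = 0.043041.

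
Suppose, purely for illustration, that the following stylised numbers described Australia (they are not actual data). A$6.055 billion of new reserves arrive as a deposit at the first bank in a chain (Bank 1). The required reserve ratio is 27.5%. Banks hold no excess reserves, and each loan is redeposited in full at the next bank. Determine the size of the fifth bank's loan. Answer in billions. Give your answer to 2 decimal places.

A$1.21 billion

Each bank lends a fraction (1 − rr) = 0.7250 of the deposit it receives, so Bank 5 receives 6.055·0.7250^4 and lends 6.055·0.7250^5 ≈ 1.2128 billion.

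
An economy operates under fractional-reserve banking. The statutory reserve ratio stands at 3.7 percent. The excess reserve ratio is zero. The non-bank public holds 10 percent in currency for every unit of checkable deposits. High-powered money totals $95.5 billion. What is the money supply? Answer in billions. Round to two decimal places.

$766.79 billion

The money multiplier is m = (1 + c) / (rr + c) = (1 + 0.1) / (0.037 + 0.1) ≈ 8.02920.
So M = m × MB = 8.02920 × 95.5 = 766.7886 billion.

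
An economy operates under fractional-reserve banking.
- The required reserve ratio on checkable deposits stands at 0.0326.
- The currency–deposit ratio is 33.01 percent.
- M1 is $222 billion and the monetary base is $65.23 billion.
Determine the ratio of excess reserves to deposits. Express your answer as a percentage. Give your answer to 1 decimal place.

Using m = M/MB = 222/65.23 ≈ 3.403342. Since m = (1 + c)/(c + rr + e), the denominator satisfies c + rr + e = (1 + c)/m = (1 + 0.3301) / 3.403342 ≈ 0.390822.
With c = 0.3301 and rr = 0.0326, the ratio of excess reserves to deposits is 0.390822 − 0.3301 − 0.0326 = 0.028122.

2.8%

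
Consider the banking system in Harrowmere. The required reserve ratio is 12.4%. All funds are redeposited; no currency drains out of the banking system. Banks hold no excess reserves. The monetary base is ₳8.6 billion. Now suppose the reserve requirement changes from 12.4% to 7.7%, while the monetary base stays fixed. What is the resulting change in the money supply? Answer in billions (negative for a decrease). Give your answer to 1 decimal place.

₳42.3 billion

Initially m₁ = 1 / (0.124) ≈ 8.0645, so M₁ = 8.0645 × 8.6 = 69.3547 billion.
After the change m₂ = 1 / (0.077) ≈ 12.9870, so M₂ = 12.9870 × 8.6 = 111.6882 billion.
ΔM = M₂ − M₁ = 111.6882 − 69.3547 = 42.3335 billion.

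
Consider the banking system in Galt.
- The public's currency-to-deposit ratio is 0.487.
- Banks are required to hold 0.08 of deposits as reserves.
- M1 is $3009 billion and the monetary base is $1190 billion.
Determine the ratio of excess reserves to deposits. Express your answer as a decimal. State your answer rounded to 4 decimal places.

Using m = M/MB = 3009/1190 ≈ 2.528571. Since m = (1 + c)/(c + rr + e), the denominator satisfies c + rr + e = (1 + c)/m = (1 + 0.487) / 2.528571 ≈ 0.588079.
With c = 0.487 and rr = 0.08, the ratio of excess reserves to deposits is 0.588079 − 0.487 − 0.08 = 0.021079.

0.0211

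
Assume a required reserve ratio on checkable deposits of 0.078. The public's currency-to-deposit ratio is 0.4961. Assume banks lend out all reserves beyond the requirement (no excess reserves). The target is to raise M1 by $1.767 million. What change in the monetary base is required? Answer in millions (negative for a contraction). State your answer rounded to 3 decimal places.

The money multiplier is m = (1 + c) / (rr + c) = (1 + 0.4961) / (0.078 + 0.4961) ≈ 2.60599.
ΔMB = ΔM / m = (+1.767) / 2.60599 ≈ 0.6781 million.

$0.678 million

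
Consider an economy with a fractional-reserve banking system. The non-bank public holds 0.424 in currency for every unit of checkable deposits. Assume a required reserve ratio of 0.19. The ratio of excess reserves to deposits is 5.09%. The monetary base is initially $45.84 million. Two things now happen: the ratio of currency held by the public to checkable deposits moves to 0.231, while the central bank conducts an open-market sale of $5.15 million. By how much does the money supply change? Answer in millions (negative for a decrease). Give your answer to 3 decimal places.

$7.970 million

Before: m₁ = (1 + 0.424) / (0.19 + 0.0509 + 0.424) ≈ 2.141675, MB₁ = 45.84, so M₁ = 2.141675 × 45.84 ≈ 98.1744 million.
After: m₂ = (1 + 0.231) / (0.19 + 0.0509 + 0.231) ≈ 2.608604, MB₂ = 45.84 − 5.15 = 40.69, so M₂ = 2.608604 × 40.69 ≈ 106.1441 million.
ΔM = M₂ − M₁ = 106.1441 − 98.1744 = 7.9697 million.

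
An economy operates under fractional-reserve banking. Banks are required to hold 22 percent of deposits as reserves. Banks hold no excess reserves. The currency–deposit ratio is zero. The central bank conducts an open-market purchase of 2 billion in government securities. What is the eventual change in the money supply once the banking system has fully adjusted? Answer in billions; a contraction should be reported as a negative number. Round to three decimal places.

The simple money multiplier is m = 1/rr = 1/0.22 ≈ 4.54545.
An open-market purchase increases the monetary base by 2 billion, so ΔM = m × ΔMB = 4.54545 × 2 = 9.0909 billion.

9.091 billion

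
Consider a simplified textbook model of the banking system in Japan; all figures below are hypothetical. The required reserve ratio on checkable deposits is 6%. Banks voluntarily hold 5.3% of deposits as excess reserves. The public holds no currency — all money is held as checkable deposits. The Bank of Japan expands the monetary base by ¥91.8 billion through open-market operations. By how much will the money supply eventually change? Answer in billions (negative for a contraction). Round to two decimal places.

¥812.39 billion

The money multiplier is m = 1 / (rr + e) = 1 / (0.06 + 0.053) ≈ 8.84956.
The purchase adds 91.8 billion of base, so ΔM = m × ΔMB = 8.84956 × (+91.8) ≈ 812.3896 billion.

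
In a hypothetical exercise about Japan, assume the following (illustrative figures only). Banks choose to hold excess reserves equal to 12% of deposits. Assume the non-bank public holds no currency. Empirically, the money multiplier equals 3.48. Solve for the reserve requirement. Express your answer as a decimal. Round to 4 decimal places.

0.1674

Using m = 3.48. Since m = (1 + c)/(c + rr + e), the denominator satisfies c + rr + e = (1 + c)/m = (1 + 0) / 3.48 ≈ 0.287356.
With c = 0 and e = 0.12, the reserve requirement is 0.287356 − 0 − 0.12 = 0.167356.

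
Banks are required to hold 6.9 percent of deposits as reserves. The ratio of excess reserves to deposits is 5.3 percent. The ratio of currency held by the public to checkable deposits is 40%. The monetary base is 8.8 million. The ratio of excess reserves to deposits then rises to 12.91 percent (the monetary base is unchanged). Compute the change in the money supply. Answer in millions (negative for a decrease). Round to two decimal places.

-3.00 million

Initially m₁ = (1 + 0.4) / (0.069 + 0.053 + 0.4) ≈ 2.6820, so M₁ = 2.6820 × 8.8 = 23.6016 million.
After the change m₂ = (1 + 0.4) / (0.069 + 0.1291 + 0.4) ≈ 2.3407, so M₂ = 2.3407 × 8.8 ≈ 20.5982 million.
ΔM = M₂ − M₁ = 20.5982 − 23.6016 = -3.0034 million.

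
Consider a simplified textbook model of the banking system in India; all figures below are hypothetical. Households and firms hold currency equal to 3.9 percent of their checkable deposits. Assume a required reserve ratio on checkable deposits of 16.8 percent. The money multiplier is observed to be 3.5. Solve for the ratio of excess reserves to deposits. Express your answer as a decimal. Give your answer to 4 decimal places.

Using m = 3.5. Since m = (1 + c)/(c + rr + e), the denominator satisfies c + rr + e = (1 + c)/m = (1 + 0.039) / 3.5 ≈ 0.296857.
With c = 0.039 and rr = 0.168, the ratio of excess reserves to deposits is 0.296857 − 0.039 − 0.168 = 0.089857.

0.0899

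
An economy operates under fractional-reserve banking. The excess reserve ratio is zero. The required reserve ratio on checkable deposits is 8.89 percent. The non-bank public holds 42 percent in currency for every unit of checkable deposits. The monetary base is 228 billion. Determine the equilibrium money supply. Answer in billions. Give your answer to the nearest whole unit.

The money multiplier is m = (1 + c) / (rr + c) = (1 + 0.42) / (0.0889 + 0.42) ≈ 2.7903.
So M = m × MB = 2.7903 × 228 = 636.1884 billion.

636 billion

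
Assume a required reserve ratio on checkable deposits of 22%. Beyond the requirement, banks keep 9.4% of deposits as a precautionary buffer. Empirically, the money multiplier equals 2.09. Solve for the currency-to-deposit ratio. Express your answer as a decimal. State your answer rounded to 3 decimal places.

Using m = 2.09. From m = (1 + c)/(c + rr + e), rearranging gives 1 + c = m·(c + rr + e), so c·(1 − m) = m·(rr + e) − 1.
Hence c = [m·(rr + e) − 1]/(1 − m) = [2.09 × (0.22 + 0.094) − 1] / (1 − 2.09) ≈ 0.315358.

0.315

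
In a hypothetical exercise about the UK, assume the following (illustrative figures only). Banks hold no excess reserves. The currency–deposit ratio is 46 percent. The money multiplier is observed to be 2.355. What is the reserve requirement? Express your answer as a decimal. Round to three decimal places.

0.160

Using m = 2.355. Since m = (1 + c)/(c + rr + e), the denominator satisfies c + rr + e = (1 + c)/m = (1 + 0.46) / 2.355 ≈ 0.619958.
With c = 0.46 and e = 0, the reserve requirement is 0.619958 − 0.46 − 0 = 0.159958.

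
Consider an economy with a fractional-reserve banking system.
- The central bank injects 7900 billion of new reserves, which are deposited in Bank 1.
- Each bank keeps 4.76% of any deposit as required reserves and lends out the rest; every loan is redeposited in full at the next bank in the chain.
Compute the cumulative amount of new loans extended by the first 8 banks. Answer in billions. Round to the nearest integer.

Bank i lends (1 − rr)^i of the original deposit: Bank 1 lends 7900·0.9524 = 7523.9600, Bank 2 lends 7900·0.9524² ≈ 7165.8195, and so on.
Summing a geometric series: total = 7900·[0.9524·(1 − 0.9524^8) / (1 − 0.9524)] ≈ 51063.7154 billion.

51064 billion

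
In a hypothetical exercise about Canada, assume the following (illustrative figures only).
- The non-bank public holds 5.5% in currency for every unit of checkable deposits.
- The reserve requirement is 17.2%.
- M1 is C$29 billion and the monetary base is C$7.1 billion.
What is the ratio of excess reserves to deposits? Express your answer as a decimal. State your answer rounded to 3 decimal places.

0.031

Using m = M/MB = 29/7.1 ≈ 4.084507. Since m = (1 + c)/(c + rr + e), the denominator satisfies c + rr + e = (1 + c)/m = (1 + 0.055) / 4.084507 ≈ 0.258293.
With c = 0.055 and rr = 0.172, the ratio of excess reserves to deposits is 0.258293 − 0.055 − 0.172 = 0.031293.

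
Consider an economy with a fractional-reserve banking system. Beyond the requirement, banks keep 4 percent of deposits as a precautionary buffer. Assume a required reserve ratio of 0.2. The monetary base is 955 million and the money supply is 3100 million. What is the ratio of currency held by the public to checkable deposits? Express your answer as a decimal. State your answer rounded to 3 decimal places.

Using m = M/MB = 3100/955 ≈ 3.246073. From m = (1 + c)/(c + rr + e), rearranging gives 1 + c = m·(c + rr + e), so c·(1 − m) = m·(rr + e) − 1.
Hence c = [m·(rr + e) − 1]/(1 − m) = [3.246073 × (0.2 + 0.04) − 1] / (1 − 3.246073) ≈ 0.098368.

0.098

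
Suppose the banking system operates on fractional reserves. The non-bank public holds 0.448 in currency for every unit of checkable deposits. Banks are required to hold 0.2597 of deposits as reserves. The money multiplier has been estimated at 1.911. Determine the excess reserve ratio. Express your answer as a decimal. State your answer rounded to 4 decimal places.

Using m = 1.911. Since m = (1 + c)/(c + rr + e), the denominator satisfies c + rr + e = (1 + c)/m = (1 + 0.448) / 1.911 ≈ 0.757718.
With c = 0.448 and rr = 0.2597, the excess reserve ratio is 0.757718 − 0.448 − 0.2597 = 0.050018.

0.0500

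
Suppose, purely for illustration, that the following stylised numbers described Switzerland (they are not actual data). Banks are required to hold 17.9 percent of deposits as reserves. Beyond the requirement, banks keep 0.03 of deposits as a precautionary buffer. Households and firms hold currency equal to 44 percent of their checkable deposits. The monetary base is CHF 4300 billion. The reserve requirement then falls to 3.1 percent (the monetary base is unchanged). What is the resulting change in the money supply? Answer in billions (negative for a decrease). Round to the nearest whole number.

Initially m₁ = (1 + 0.44) / (0.179 + 0.03 + 0.44) ≈ 2.21880, so M₁ = 2.21880 × 4300 = 9540.84 billion.
After the change m₂ = (1 + 0.44) / (0.031 + 0.03 + 0.44) ≈ 2.87425, so M₂ = 2.87425 × 4300 = 12359.275 billion.
ΔM = M₂ − M₁ = 12359.275 − 9540.84 = 2818.435 billion.

CHF 2818 billion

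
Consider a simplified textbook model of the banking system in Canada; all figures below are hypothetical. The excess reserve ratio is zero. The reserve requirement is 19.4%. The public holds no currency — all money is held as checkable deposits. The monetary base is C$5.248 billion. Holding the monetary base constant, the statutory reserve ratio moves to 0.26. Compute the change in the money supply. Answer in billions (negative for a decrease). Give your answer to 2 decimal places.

Initially m₁ = 1 / (0.194) ≈ 5.1546, so M₁ = 5.1546 × 5.248 ≈ 27.0513 billion.
After the change m₂ = 1 / (0.26) ≈ 3.8462, so M₂ = 3.8462 × 5.248 ≈ 20.1849 billion.
ΔM = M₂ − M₁ = 20.1849 − 27.0513 = -6.8664 billion.

-6.87 billion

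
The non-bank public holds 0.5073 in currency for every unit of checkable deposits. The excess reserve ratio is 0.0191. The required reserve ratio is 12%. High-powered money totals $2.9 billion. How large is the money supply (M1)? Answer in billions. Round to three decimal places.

$6.762 billion

The money multiplier is m = (1 + c) / (rr + e + c) = (1 + 0.5073) / (0.12 + 0.0191 + 0.5073) ≈ 2.33184.
So M = m × MB = 2.33184 × 2.9 ≈ 6.7623 billion.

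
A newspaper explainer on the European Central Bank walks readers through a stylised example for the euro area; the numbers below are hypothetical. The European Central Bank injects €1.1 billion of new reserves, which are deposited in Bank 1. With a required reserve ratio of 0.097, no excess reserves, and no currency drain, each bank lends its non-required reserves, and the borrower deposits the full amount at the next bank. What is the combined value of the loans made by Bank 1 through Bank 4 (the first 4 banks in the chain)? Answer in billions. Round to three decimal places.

Bank i lends (1 − rr)^i of the original deposit: Bank 1 lends 1.1·0.9030 = 0.9933, Bank 2 lends 1.1·0.9030² ≈ 0.8969, and so on.
Summing a geometric series: total = 1.1·[0.9030·(1 − 0.9030^4) / (1 − 0.9030)] ≈ 3.4316 billion.

€3.432 billion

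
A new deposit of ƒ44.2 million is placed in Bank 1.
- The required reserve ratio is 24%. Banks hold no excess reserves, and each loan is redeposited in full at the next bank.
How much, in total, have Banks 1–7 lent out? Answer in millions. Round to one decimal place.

Bank i lends (1 − rr)^i of the original deposit: Bank 1 lends 44.2·0.7600 = 33.5920, Bank 2 lends 44.2·0.7600² ≈ 25.5299, and so on.
Summing a geometric series: total = 44.2·[0.7600·(1 − 0.7600^7) / (1 − 0.7600)] ≈ 119.4683 million.

ƒ119.5 million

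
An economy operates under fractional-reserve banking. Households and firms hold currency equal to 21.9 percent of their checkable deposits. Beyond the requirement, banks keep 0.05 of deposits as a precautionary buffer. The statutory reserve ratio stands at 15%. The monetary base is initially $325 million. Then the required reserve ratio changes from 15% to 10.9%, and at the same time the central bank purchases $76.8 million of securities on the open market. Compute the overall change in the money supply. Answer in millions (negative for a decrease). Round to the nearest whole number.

$350 million

Before: m₁ = (1 + 0.219) / (0.15 + 0.05 + 0.219) ≈ 2.9093, MB₁ = 325, so M₁ = 2.9093 × 325 = 945.5225 million.
After: m₂ = (1 + 0.219) / (0.109 + 0.05 + 0.219) ≈ 3.2249, MB₂ = 325 + 76.8 = 401.8, so M₂ = 3.2249 × 401.8 ≈ 1295.7648 million.
ΔM = M₂ − M₁ = 1295.7648 − 945.5225 = 350.2423 million.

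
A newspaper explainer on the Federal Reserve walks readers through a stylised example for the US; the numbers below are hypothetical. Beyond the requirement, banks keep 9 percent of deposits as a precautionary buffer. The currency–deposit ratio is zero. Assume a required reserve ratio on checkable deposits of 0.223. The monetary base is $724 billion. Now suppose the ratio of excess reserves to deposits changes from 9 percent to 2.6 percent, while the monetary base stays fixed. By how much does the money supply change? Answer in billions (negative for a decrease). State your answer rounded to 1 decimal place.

Initially m₁ = 1 / (0.223 + 0.09) ≈ 3.19489, so M₁ = 3.19489 × 724 ≈ 2313.1004 billion.
After the change m₂ = 1 / (0.223 + 0.026) ≈ 4.01606, so M₂ = 4.01606 × 724 ≈ 2907.6274 billion.
ΔM = M₂ − M₁ = 2907.6274 − 2313.1004 = 594.527 billion.

$594.5 billion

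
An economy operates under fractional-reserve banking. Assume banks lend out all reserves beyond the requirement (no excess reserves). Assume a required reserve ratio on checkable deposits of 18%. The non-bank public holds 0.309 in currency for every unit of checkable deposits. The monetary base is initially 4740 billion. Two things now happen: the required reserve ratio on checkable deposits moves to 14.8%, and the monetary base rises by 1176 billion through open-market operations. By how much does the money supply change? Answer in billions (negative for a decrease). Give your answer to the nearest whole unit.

Before: m₁ = (1 + 0.309) / (0.18 + 0.309) ≈ 2.67689, MB₁ = 4740, so M₁ = 2.67689 × 4740 = 12688.4586 billion.
After: m₂ = (1 + 0.309) / (0.148 + 0.309) ≈ 2.86433, MB₂ = 4740 + 1176 = 5916, so M₂ = 2.86433 × 5916 ≈ 16945.3763 billion.
ΔM = M₂ − M₁ = 16945.3763 − 12688.4586 = 4256.9177 billion.

4257 billion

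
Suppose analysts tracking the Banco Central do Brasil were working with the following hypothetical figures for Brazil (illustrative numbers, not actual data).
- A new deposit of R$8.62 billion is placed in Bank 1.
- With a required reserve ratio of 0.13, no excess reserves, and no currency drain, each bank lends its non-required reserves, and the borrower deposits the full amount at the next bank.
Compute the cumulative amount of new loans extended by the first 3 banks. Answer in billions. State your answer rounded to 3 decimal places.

Bank i lends (1 − rr)^i of the original deposit: Bank 1 lends 8.62·0.8700 = 7.4994, Bank 2 lends 8.62·0.8700² ≈ 6.5245, and so on.
Summing a geometric series: total = 8.62·[0.8700·(1 − 0.8700^3) / (1 − 0.8700)] ≈ 19.7002 billion.

R$19.700 billion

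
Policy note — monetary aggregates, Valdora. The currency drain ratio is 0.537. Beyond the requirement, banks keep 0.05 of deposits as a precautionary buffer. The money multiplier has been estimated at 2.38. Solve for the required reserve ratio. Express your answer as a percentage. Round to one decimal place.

5.9%

Using m = 2.38. Since m = (1 + c)/(c + rr + e), the denominator satisfies c + rr + e = (1 + c)/m = (1 + 0.537) / 2.38 ≈ 0.645798.
With c = 0.537 and e = 0.05, the required reserve ratio is 0.645798 − 0.537 − 0.05 = 0.058798.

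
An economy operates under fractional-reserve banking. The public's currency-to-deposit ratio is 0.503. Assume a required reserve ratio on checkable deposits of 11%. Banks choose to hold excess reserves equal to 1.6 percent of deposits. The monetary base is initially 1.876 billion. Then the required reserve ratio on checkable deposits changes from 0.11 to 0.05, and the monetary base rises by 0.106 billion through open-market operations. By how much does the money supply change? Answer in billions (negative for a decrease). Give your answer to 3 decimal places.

0.753 billion

Before: m₁ = (1 + 0.503) / (0.11 + 0.016 + 0.503) ≈ 2.38951, MB₁ = 1.876, so M₁ = 2.38951 × 1.876 ≈ 4.4827 billion.
After: m₂ = (1 + 0.503) / (0.05 + 0.016 + 0.503) ≈ 2.64148, MB₂ = 1.876 + 0.106 = 1.982, so M₂ = 2.64148 × 1.982 ≈ 5.2354 billion.
ΔM = M₂ − M₁ = 5.2354 − 4.4827 = 0.7527 billion.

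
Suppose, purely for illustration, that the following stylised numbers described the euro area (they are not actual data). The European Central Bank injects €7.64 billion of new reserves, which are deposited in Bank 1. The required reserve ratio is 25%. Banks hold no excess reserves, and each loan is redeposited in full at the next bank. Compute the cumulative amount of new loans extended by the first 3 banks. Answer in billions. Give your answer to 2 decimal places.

Bank i lends (1 − rr)^i of the original deposit: Bank 1 lends 7.64·0.7500 = 5.7300, Bank 2 lends 7.64·0.7500² = 4.2975, and so on.
Summing a geometric series: total = 7.64·[0.7500·(1 − 0.7500^3) / (1 − 0.7500)] ≈ 13.2506 billion.

€13.25 billion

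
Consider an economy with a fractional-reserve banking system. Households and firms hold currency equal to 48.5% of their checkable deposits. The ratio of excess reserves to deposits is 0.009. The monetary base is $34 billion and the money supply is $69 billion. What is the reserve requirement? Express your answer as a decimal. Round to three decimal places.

Using m = M/MB = 69/34 ≈ 2.029412. Since m = (1 + c)/(c + rr + e), the denominator satisfies c + rr + e = (1 + c)/m = (1 + 0.485) / 2.029412 ≈ 0.731739.
With c = 0.485 and e = 0.009, the reserve requirement is 0.731739 − 0.485 − 0.009 = 0.237739.

0.238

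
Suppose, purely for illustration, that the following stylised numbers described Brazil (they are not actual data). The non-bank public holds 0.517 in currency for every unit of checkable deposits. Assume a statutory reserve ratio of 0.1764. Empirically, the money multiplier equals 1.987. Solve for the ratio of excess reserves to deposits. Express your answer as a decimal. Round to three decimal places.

0.070

Using m = 1.987. Since m = (1 + c)/(c + rr + e), the denominator satisfies c + rr + e = (1 + c)/m = (1 + 0.517) / 1.987 ≈ 0.763463.
With c = 0.517 and rr = 0.1764, the ratio of excess reserves to deposits is 0.763463 − 0.517 − 0.1764 = 0.070063.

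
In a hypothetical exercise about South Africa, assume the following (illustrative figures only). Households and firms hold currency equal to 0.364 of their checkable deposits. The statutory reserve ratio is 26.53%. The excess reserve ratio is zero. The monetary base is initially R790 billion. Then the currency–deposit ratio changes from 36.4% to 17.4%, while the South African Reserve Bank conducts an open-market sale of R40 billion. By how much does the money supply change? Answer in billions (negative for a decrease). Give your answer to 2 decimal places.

Before: m₁ = (1 + 0.364) / (0.2653 + 0.364) ≈ 2.167488, MB₁ = 790, so M₁ = 2.167488 × 790 ≈ 1712.3155 billion.
After: m₂ = (1 + 0.174) / (0.2653 + 0.174) ≈ 2.672433, MB₂ = 790 − 40 = 750, so M₂ = 2.672433 × 750 ≈ 2004.3247 billion.
ΔM = M₂ − M₁ = 2004.3247 − 1712.3155 = 292.0092 billion.

R292.01 billion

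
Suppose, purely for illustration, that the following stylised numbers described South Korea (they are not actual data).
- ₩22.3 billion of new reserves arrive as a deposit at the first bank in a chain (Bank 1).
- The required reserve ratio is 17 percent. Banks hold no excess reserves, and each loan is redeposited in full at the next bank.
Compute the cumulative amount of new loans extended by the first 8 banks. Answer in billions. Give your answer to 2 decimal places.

Bank i lends (1 − rr)^i of the original deposit: Bank 1 lends 22.3·0.8300 = 18.5090, Bank 2 lends 22.3·0.8300² ≈ 15.3625, and so on.
Summing a geometric series: total = 22.3·[0.8300·(1 − 0.8300^8) / (1 − 0.8300)] ≈ 84.3543 billion.

₩84.35 billion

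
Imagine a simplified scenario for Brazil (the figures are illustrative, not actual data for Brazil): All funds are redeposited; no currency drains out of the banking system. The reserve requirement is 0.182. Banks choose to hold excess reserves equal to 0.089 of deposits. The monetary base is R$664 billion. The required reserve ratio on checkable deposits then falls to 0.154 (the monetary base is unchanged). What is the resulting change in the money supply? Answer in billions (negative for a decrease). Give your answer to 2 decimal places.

Initially m₁ = 1 / (0.182 + 0.089) ≈ 3.690037, so M₁ = 3.690037 × 664 ≈ 2450.1846 billion.
After the change m₂ = 1 / (0.154 + 0.089) ≈ 4.115226, so M₂ = 4.115226 × 664 ≈ 2732.5101 billion.
ΔM = M₂ − M₁ = 2732.5101 − 2450.1846 = 282.3255 billion.

R$282.33 billion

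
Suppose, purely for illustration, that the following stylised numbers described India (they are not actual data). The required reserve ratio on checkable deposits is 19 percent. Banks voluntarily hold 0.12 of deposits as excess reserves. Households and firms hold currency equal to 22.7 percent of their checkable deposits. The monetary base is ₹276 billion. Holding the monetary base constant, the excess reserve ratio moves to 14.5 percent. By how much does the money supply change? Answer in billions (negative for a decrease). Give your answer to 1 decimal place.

Initially m₁ = (1 + 0.227) / (0.19 + 0.12 + 0.227) ≈ 2.28492, so M₁ = 2.28492 × 276 ≈ 630.6379 billion.
After the change m₂ = (1 + 0.227) / (0.19 + 0.145 + 0.227) ≈ 2.18327, so M₂ = 2.18327 × 276 ≈ 602.5825 billion.
ΔM = M₂ − M₁ = 602.5825 − 630.6379 = -28.0554 billion.

-28.1 billion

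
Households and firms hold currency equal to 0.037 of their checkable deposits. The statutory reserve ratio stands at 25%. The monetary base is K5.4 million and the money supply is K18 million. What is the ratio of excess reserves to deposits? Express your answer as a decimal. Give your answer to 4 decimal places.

Using m = M/MB = 18/5.4 ≈ 3.333333. Since m = (1 + c)/(c + rr + e), the denominator satisfies c + rr + e = (1 + c)/m = (1 + 0.037) / 3.333333 ≈ 0.311100.
With c = 0.037 and rr = 0.25, the ratio of excess reserves to deposits is 0.311100 − 0.037 − 0.25 = 0.0241.

0.0241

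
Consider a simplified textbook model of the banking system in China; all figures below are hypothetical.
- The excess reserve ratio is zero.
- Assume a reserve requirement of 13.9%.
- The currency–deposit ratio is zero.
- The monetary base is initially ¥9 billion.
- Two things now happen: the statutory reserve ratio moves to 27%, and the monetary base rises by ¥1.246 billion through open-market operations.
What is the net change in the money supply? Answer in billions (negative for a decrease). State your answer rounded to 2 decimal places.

Before: m₁ = 1 / (0.139) ≈ 7.19424, MB₁ = 9, so M₁ = 7.19424 × 9 ≈ 64.7482 billion.
After: m₂ = 1 / (0.27) ≈ 3.70370, MB₂ = 9 + 1.246 = 10.246, so M₂ = 3.70370 × 10.246 ≈ 37.9481 billion.
ΔM = M₂ − M₁ = 37.9481 − 64.7482 = -26.8001 billion.

-26.80 billion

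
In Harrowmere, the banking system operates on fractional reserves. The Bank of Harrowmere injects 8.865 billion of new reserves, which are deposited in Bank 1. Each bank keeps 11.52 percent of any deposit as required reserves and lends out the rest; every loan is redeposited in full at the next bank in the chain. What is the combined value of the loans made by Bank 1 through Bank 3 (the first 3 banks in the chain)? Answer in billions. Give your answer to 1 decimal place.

Bank i lends (1 − rr)^i of the original deposit: Bank 1 lends 8.865·0.8848 ≈ 7.8438, Bank 2 lends 8.865·0.8848² ≈ 6.9402, and so on.
Summing a geometric series: total = 8.865·[0.8848·(1 − 0.8848^3) / (1 − 0.8848)] ≈ 20.9246 billion.

20.9 billion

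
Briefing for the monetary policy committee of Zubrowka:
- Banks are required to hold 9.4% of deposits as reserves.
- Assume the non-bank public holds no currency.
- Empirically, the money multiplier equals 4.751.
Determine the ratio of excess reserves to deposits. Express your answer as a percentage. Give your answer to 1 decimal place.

11.6%

Using m = 4.751. Since m = (1 + c)/(c + rr + e), the denominator satisfies c + rr + e = (1 + c)/m = (1 + 0) / 4.751 ≈ 0.210482.
With c = 0 and rr = 0.094, the ratio of excess reserves to deposits is 0.210482 − 0 − 0.094 = 0.116482.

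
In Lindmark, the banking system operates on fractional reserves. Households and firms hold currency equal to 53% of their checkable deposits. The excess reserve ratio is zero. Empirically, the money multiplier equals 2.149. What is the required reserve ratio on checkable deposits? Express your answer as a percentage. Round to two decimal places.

18.20%

Using m = 2.149. Since m = (1 + c)/(c + rr + e), the denominator satisfies c + rr + e = (1 + c)/m = (1 + 0.53) / 2.149 ≈ 0.711959.
With c = 0.53 and e = 0, the required reserve ratio on checkable deposits is 0.711959 − 0.53 − 0 = 0.181959.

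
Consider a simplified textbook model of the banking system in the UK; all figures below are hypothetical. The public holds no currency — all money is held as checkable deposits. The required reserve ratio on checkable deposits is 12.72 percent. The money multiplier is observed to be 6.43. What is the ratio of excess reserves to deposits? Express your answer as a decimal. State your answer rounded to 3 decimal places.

0.028

Using m = 6.43. Since m = (1 + c)/(c + rr + e), the denominator satisfies c + rr + e = (1 + c)/m = (1 + 0) / 6.43 ≈ 0.155521.
With c = 0 and rr = 0.1272, the ratio of excess reserves to deposits is 0.155521 − 0 − 0.1272 = 0.028321.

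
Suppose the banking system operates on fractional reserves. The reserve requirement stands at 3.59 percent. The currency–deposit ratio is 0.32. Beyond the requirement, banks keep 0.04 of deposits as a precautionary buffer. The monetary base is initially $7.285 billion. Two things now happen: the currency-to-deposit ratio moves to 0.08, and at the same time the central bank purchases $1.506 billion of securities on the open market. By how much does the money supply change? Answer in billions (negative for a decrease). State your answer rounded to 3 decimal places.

$36.610 billion

Before: m₁ = (1 + 0.32) / (0.0359 + 0.04 + 0.32) ≈ 3.33418, MB₁ = 7.285, so M₁ = 3.33418 × 7.285 ≈ 24.2895 billion.
After: m₂ = (1 + 0.08) / (0.0359 + 0.04 + 0.08) ≈ 6.92752, MB₂ = 7.285 + 1.506 = 8.791, so M₂ = 6.92752 × 8.791 ≈ 60.8998 billion.
ΔM = M₂ − M₁ = 60.8998 − 24.2895 = 36.6103 billion.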